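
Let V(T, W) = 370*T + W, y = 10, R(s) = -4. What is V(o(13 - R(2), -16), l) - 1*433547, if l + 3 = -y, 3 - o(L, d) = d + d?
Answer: -420610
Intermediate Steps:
o(L, d) = 3 - 2*d (o(L, d) = 3 - (d + d) = 3 - 2*d)
l = -13 (l = -3 - 1*10 = -3 - 10 = -13)
V(T, W) = W + 370*T
V(o(13 - R(2), -16), l) - 1*433547 = (-13 + 370*(3 - 2*(-16))) - 1*433547 = (-13 + 370*(3 + 32)) - 433547 = (-13 + 370*35) - 433547 = (-13 + 12950) - 433547 = 12937 - 433547 = -420610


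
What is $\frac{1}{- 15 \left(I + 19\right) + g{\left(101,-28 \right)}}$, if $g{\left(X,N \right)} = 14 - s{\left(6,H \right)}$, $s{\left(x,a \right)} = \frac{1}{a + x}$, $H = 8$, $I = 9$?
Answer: $- \frac{14}{5685} \approx -0.0024626$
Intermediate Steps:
$g{\left(X,N \right)} = \frac{195}{14}$ ($g{\left(X,N \right)} = 14 - \frac{1}{8 + 6} = 14 - \frac{1}{14} = \frac{195}{14}$)
$\frac{1}{- 15 \left(I + 19\right) + g{\left(101,-28 \right)}} = \frac{1}{- 15 \left(9 + 19\right) + \frac{195}{14}} = \frac{1}{\left(-15\right) 28 + \frac{195}{14}} = \frac{1}{-420 + \frac{195}{14}} = \frac{1}{- \frac{5685}{14}} = - \frac{14}{5685}$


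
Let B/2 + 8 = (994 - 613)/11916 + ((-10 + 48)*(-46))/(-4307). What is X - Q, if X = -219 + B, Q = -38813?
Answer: 329992205801/8553702 ≈ 38579.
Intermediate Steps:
B = -129369187/8553702 (B = -16 + 2*((994 - 613)/11916 + ((-10 + 48)*(-46))/(-4307)) = -16 + 2*(381*(1/11916) + (38*(-46))*(-1/4307)) = -16 + 2*(127/3972 - 1748*(-1/4307)) = -16 + 2*(127/3972 + 1748/4307) = -16 + 2*(7490045/17107404) = -16 + 7490045/8553702 = -129369187/8553702 ≈ -15.124)
X = -2002629925/8553702 (X = -219 - 129369187/8553702 = -2002629925/8553702 ≈ -234.12)
X - Q = -2002629925/8553702 - 1*(-38813) = -2002629925/8553702 + 38813 = 329992205801/8553702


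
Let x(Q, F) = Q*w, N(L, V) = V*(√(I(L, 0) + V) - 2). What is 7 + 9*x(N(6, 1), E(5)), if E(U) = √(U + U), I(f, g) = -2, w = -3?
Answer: 61 - 27*I ≈ 61.0 - 27.0*I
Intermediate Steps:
E(U) = √2*√U (E(U) = √(2*U) = √2*√U)
N(L, V) = V*(-2 + √(-2 + V)) (N(L, V) = V*(√(-2 + V) - 2) = V*(-2 + √(-2 + V)))
x(Q, F) = -3*Q (x(Q, F) = Q*(-3) = -3*Q)
7 + 9*x(N(6, 1), E(5)) = 7 + 9*(-3*(-2 + √(-2 + 1))) = 7 + 9*(-3*(-2 + √(-1))) = 7 + 9*(-3*(-2 + I)) = 7 + 9*(6 - 3*I) = 7 + (54 - 27*I) = 61 - 27*I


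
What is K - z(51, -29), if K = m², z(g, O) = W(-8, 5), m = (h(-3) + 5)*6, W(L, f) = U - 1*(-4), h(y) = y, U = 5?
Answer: 135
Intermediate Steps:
W(L, f) = 9 (W(L, f) = 5 - 1*(-4) = 5 + 4 = 9)
m = 12 (m = (-3 + 5)*6 = 2*6 = 12)
z(g, O) = 9
K = 144 (K = 12² = 144)
K - z(51, -29) = 144 - 1*9 = 144 - 9 = 135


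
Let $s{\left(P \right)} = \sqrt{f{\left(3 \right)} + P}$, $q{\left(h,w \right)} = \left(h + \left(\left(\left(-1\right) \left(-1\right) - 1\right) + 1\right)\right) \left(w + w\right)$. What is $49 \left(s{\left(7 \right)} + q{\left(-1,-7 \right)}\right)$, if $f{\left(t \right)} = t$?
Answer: $49 \sqrt{10} \approx 154.95$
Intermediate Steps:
$q{\left(h,w \right)} = 2 w \left(1 + h\right)$ ($q{\left(h,w \right)} = \left(h + \left(\left(1 - 1\right) + 1\right)\right) 2 w = \left(h + \left(0 + 1\right)\right) 2 w = \left(h + 1\right) 2 w = \left(1 + h\right) 2 w = 2 w \left(1 + h\right)$)
$s{\left(P \right)} = \sqrt{3 + P}$
$49 \left(s{\left(7 \right)} + q{\left(-1,-7 \right)}\right) = 49 \left(\sqrt{3 + 7} + 2 \left(-7\right) \left(1 - 1\right)\right) = 49 \left(\sqrt{10} + 2 \left(-7\right) 0\right) = 49 \left(\sqrt{10} + 0\right) = 49 \sqrt{10}$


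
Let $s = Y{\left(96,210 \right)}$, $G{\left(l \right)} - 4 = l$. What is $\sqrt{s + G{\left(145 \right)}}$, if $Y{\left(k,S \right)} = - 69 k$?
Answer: $5 i \sqrt{259} \approx 80.467 i$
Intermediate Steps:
$G{\left(l \right)} = 4 + l$
$s = -6624$ ($s = \left(-69\right) 96 = -6624$)
$\sqrt{s + G{\left(145 \right)}} = \sqrt{-6624 + \left(4 + 145\right)} = \sqrt{-6624 + 149} = \sqrt{-6475} = 5 i \sqrt{259}$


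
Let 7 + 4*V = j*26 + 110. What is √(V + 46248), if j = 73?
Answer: 3*√20777/2 ≈ 216.21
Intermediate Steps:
V = 2001/4 (V = -7/4 + (73*26 + 110)/4 = -7/4 + (1898 + 110)/4 = -7/4 + (¼)*2008 = -7/4 + 502 = 2001/4 ≈ 500.25)
√(V + 46248) = √(2001/4 + 46248) = √(186993/4) = 3*√20777/2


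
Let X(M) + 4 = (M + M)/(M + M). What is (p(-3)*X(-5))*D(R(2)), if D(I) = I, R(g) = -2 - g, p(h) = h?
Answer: -36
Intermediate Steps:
X(M) = -3 (X(M) = -4 + (M + M)/(M + M) = -4 + (2*M)/((2*M)) = -4 + (2*M)*(1/(2*M)) = -4 + 1 = -3)
(p(-3)*X(-5))*D(R(2)) = (-3*(-3))*(-2 - 1*2) = 9*(-2 - 2) = 9*(-4) = -36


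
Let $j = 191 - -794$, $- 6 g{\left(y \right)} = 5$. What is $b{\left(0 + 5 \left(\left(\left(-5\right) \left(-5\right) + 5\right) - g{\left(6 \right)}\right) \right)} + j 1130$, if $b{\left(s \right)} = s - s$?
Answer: $1113050$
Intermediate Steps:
$g{\left(y \right)} = - \frac{5}{6}$ ($g{\left(y \right)} = \left(- \frac{1}{6}\right) 5 = - \frac{5}{6}$)
$j = 985$ ($j = 191 + 794 = 985$)
$b{\left(s \right)} = 0$
$b{\left(0 + 5 \left(\left(\left(-5\right) \left(-5\right) + 5\right) - g{\left(6 \right)}\right) \right)} + j 1130 = 0 + 985 \cdot 1130 = 0 + 1113050 = 1113050$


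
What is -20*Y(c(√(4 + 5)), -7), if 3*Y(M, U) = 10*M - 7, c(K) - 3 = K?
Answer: -1060/3 ≈ -353.33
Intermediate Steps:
c(K) = 3 + K
Y(M, U) = -7/3 + 10*M/3 (Y(M, U) = (10*M - 7)/3 = (-7 + 10*M)/3 = -7/3 + 10*M/3)
-20*Y(c(√(4 + 5)), -7) = -20*(-7/3 + 10*(3 + √(4 + 5))/3) = -20*(-7/3 + 10*(3 + √9)/3) = -20*(-7/3 + 10*(3 + 3)/3) = -20*(-7/3 + (10/3)*6) = -20*(-7/3 + 20) = -20*53/3 = -1060/3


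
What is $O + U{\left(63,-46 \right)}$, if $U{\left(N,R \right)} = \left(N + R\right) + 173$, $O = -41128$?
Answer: $-40938$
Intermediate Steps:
$U{\left(N,R \right)} = 173 + N + R$
$O + U{\left(63,-46 \right)} = -41128 + \left(173 + 63 - 46\right) = -41128 + 190 = -40938$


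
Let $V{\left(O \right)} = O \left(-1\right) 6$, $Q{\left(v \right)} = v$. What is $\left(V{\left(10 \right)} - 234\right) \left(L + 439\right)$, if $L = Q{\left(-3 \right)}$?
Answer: $-128184$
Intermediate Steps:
$V{\left(O \right)} = - 6 O$ ($V{\left(O \right)} = - O 6 = - 6 O$)
$L = -3$
$\left(V{\left(10 \right)} - 234\right) \left(L + 439\right) = \left(\left(-6\right) 10 - 234\right) \left(-3 + 439\right) = \left(-60 - 234\right) 436 = \left(-294\right) 436 = -128184$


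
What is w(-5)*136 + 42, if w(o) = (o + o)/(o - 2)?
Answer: 1654/7 ≈ 236.29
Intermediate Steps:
w(o) = 2*o/(-2 + o) (w(o) = (2*o)/(-2 + o) = 2*o/(-2 + o))
w(-5)*136 + 42 = (2*(-5)/(-2 - 5))*136 + 42 = (2*(-5)/(-7))*136 + 42 = (2*(-5)*(-1/7))*136 + 42 = (10/7)*136 + 42 = 1360/7 + 42 = 1654/7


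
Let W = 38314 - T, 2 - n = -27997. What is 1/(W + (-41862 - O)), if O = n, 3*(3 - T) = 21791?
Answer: -3/72859 ≈ -4.1175e-5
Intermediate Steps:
T = -21782/3 (T = 3 - ⅓*21791 = 3 - 21791/3 = -21782/3 ≈ -7260.7)
n = 27999 (n = 2 - 1*(-27997) = 2 + 27997 = 27999)
O = 27999
W = 136724/3 (W = 38314 - 1*(-21782/3) = 38314 + 21782/3 = 136724/3 ≈ 45575.)
1/(W + (-41862 - O)) = 1/(136724/3 + (-41862 - 1*27999)) = 1/(136724/3 + (-41862 - 27999)) = 1/(136724/3 - 69861) = 1/(-72859/3) = -3/72859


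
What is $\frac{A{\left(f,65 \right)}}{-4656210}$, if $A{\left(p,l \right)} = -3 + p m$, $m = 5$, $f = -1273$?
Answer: $\frac{3184}{2328105} \approx 0.0013676$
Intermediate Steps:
$A{\left(p,l \right)} = -3 + 5 p$ ($A{\left(p,l \right)} = -3 + p 5 = -3 + 5 p$)
$\frac{A{\left(f,65 \right)}}{-4656210} = \frac{-3 + 5 \left(-1273\right)}{-4656210} = \left(-3 - 6365\right) \left(- \frac{1}{4656210}\right) = \left(-6368\right) \left(- \frac{1}{4656210}\right) = \frac{3184}{2328105}$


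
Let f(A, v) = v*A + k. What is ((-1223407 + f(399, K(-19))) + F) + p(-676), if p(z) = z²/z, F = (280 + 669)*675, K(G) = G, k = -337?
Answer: -591426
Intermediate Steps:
f(A, v) = -337 + A*v (f(A, v) = v*A - 337 = A*v - 337 = -337 + A*v)
F = 640575 (F = 949*675 = 640575)
p(z) = z
((-1223407 + f(399, K(-19))) + F) + p(-676) = ((-1223407 + (-337 + 399*(-19))) + 640575) - 676 = ((-1223407 + (-337 - 7581)) + 640575) - 676 = ((-1223407 - 7918) + 640575) - 676 = (-1231325 + 640575) - 676 = -590750 - 676 = -591426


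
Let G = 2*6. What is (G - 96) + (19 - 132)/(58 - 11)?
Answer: -4061/47 ≈ -86.404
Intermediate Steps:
G = 12
(G - 96) + (19 - 132)/(58 - 11) = (12 - 96) + (19 - 132)/(58 - 11) = -84 - 113/47 = -4061/47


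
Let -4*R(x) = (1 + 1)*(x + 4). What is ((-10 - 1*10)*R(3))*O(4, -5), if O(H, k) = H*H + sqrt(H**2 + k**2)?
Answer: 1120 + 70*sqrt(41) ≈ 1568.2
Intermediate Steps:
R(x) = -2 - x/2 (R(x) = -(1 + 1)*(x + 4)/4 = -(4 + x)/2 = -(8 + 2*x)/4 = -2 - x/2)
O(H, k) = H**2 + sqrt(H**2 + k**2)
((-10 - 1*10)*R(3))*O(4, -5) = ((-10 - 1*10)*(-2 - 1/2*3))*(4**2 + sqrt(4**2 + (-5)**2)) = ((-10 - 10)*(-2 - 3/2))*(16 + sqrt(16 + 25)) = (-20*(-7/2))*(16 + sqrt(41)) = 70*(16 + sqrt(41)) = 1120 + 70*sqrt(41)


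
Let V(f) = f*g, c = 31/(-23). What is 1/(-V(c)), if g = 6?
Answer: 23/186 ≈ 0.12366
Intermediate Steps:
c = -31/23 (c = 31*(-1/23) = -31/23 ≈ -1.3478)
V(f) = 6*f (V(f) = f*6 = 6*f)
1/(-V(c)) = 1/(-6*(-31)/23) = 1/(-1*(-186/23)) = 1/(186/23) = 23/186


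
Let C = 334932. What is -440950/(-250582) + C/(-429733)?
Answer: 52781417963/53841677303 ≈ 0.98031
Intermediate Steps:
-440950/(-250582) + C/(-429733) = -440950/(-250582) + 334932/(-429733) = -440950*(-1/250582) + 334932*(-1/429733) = 220475/125291 - 334932/429733 = 52781417963/53841677303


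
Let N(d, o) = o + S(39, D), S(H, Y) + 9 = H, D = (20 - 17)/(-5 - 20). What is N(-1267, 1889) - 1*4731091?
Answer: -4729172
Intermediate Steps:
D = -3/25 (D = 3/(-25) = 3*(-1/25) = -3/25 ≈ -0.12000)
S(H, Y) = -9 + H
N(d, o) = 30 + o (N(d, o) = o + (-9 + 39) = o + 30 = 30 + o)
N(-1267, 1889) - 1*4731091 = (30 + 1889) - 1*4731091 = 1919 - 4731091 = -4729172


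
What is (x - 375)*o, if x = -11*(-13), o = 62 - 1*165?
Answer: 23896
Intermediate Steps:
o = -103 (o = 62 - 165 = -103)
x = 143
(x - 375)*o = (143 - 375)*(-103) = -232*(-103) = 23896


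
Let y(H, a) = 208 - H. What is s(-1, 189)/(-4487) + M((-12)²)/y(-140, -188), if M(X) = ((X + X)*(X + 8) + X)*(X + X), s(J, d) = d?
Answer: 675664497/18589 ≈ 36348.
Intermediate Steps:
M(X) = 2*X*(X + 2*X*(8 + X)) (M(X) = ((2*X)*(8 + X) + X)*(2*X) = (2*X*(8 + X) + X)*(2*X) = (X + 2*X*(8 + X))*(2*X) = 2*X*(X + 2*X*(8 + X)))
s(-1, 189)/(-4487) + M((-12)²)/y(-140, -188) = 189/(-4487) + (((-12)²)²*(34 + 4*(-12)²))/(208 - 1*(-140)) = 189*(-1/4487) + (144²*(34 + 4*144))/(208 + 140) = -27/641 + (20736*(34 + 576))/348 = -27/641 + (20736*610)*(1/348) = -27/641 + 12648960*(1/348) = -27/641 + 1054080/29 = 675664497/18589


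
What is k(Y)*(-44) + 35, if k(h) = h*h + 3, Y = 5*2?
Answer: -4497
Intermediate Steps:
Y = 10
k(h) = 3 + h**2 (k(h) = h**2 + 3 = 3 + h**2)
k(Y)*(-44) + 35 = (3 + 10**2)*(-44) + 35 = (3 + 100)*(-44) + 35 = 103*(-44) + 35 = -4532 + 35 = -4497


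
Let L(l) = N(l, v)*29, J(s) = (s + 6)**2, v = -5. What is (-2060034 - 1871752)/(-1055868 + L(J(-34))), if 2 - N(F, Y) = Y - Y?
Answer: 1965893/527905 ≈ 3.7240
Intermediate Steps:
J(s) = (6 + s)**2
N(F, Y) = 2 (N(F, Y) = 2 - (Y - Y) = 2 - 1*0 = 2 + 0 = 2)
L(l) = 58 (L(l) = 2*29 = 58)
(-2060034 - 1871752)/(-1055868 + L(J(-34))) = (-2060034 - 1871752)/(-1055868 + 58) = -3931786/(-1055810) = -3931786*(-1/1055810) = 1965893/527905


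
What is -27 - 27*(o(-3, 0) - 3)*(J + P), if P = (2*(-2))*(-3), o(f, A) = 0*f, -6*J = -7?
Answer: 2079/2 ≈ 1039.5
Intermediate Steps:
J = 7/6 (J = -⅙*(-7) = 7/6 ≈ 1.1667)
o(f, A) = 0
P = 12 (P = -4*(-3) = 12)
-27 - 27*(o(-3, 0) - 3)*(J + P) = -27 - 27*(0 - 3)*(7/6 + 12) = -27 - (-81)*79/6 = -27 - 27*(-79/2) = -27 + 2133/2 = 2079/2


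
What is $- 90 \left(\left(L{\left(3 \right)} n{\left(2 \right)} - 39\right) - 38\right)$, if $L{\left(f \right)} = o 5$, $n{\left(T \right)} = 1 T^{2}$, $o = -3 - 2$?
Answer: $15930$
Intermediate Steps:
$o = -5$ ($o = -3 - 2 = -5$)
$n{\left(T \right)} = T^{2}$
$L{\left(f \right)} = -25$ ($L{\left(f \right)} = \left(-5\right) 5 = -25$)
$- 90 \left(\left(L{\left(3 \right)} n{\left(2 \right)} - 39\right) - 38\right) = - 90 \left(\left(- 25 \cdot 2^{2} - 39\right) - 38\right) = - 90 \left(\left(\left(-25\right) 4 - 39\right) - 38\right) = - 90 \left(\left(-100 - 39\right) - 38\right) = - 90 \left(-139 - 38\right) = \left(-90\right) \left(-177\right) = 15930$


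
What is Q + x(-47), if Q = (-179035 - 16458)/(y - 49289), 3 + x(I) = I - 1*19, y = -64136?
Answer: -7630832/113425 ≈ -67.276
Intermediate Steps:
x(I) = -22 + I (x(I) = -3 + (I - 1*19) = -3 + (I - 19) = -3 + (-19 + I) = -22 + I)
Q = 195493/113425 (Q = (-179035 - 16458)/(-64136 - 49289) = -195493/(-113425) = -195493*(-1/113425) = 195493/113425 ≈ 1.7235)
Q + x(-47) = 195493/113425 + (-22 - 47) = 195493/113425 - 69 = -7630832/113425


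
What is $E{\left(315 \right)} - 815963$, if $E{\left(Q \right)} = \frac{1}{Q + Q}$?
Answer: $- \frac{514056689}{630} \approx -8.1596 \cdot 10^{5}$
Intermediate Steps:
$E{\left(Q \right)} = \frac{1}{2 Q}$
$E{\left(315 \right)} - 815963 = \frac{1}{2 \cdot 315} - 815963 = \frac{1}{2} \cdot \frac{1}{315} - 815963 = \frac{1}{630} - 815963 = - \frac{514056689}{630}$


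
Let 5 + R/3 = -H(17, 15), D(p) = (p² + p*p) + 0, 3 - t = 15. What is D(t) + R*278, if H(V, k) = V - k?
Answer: -5550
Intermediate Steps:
t = -12 (t = 3 - 1*15 = 3 - 15 = -12)
D(p) = 2*p² (D(p) = (p² + p²) + 0 = 2*p² + 0 = 2*p²)
R = -21 (R = -15 + 3*(-(17 - 1*15)) = -15 + 3*(-(17 - 15)) = -15 + 3*(-1*2) = -15 + 3*(-2) = -15 - 6 = -21)
D(t) + R*278 = 2*(-12)² - 21*278 = 2*144 - 5838 = 288 - 5838 = -5550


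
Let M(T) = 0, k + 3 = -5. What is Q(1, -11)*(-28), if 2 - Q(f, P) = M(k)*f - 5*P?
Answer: 1484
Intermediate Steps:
k = -8 (k = -3 - 5 = -8)
Q(f, P) = 2 + 5*P (Q(f, P) = 2 - (0*f - 5*P) = 2 - (0 - 5*P) = 2 - (-5)*P = 2 + 5*P)
Q(1, -11)*(-28) = (2 + 5*(-11))*(-28) = (2 - 55)*(-28) = -53*(-28) = 1484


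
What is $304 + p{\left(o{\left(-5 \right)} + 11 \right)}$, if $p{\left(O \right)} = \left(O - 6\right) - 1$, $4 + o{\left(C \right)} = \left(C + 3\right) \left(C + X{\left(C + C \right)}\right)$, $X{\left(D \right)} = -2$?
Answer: $318$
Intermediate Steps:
$o{\left(C \right)} = -4 + \left(-2 + C\right) \left(3 + C\right)$ ($o{\left(C \right)} = -4 + \left(C + 3\right) \left(C - 2\right) = -4 + \left(3 + C\right) \left(-2 + C\right) = -4 + \left(-2 + C\right) \left(3 + C\right)$)
$p{\left(O \right)} = -7 + O$ ($p{\left(O \right)} = \left(-6 + O\right) - 1 = -7 + O$)
$304 + p{\left(o{\left(-5 \right)} + 11 \right)} = 304 + \left(-7 + \left(\left(-10 - 5 + \left(-5\right)^{2}\right) + 11\right)\right) = 304 + \left(-7 + \left(\left(-10 - 5 + 25\right) + 11\right)\right) = 304 + \left(-7 + \left(10 + 11\right)\right) = 304 + \left(-7 + 21\right) = 304 + 14 = 318$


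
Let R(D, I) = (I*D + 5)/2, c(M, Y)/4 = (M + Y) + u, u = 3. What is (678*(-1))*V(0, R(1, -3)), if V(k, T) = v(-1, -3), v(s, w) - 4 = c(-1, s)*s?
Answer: 0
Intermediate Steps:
c(M, Y) = 12 + 4*M + 4*Y (c(M, Y) = 4*((M + Y) + 3) = 4*(3 + M + Y) = 12 + 4*M + 4*Y)
R(D, I) = 5/2 + D*I/2 (R(D, I) = (D*I + 5)*(1/2) = (5 + D*I)*(1/2) = 5/2 + D*I/2)
v(s, w) = 4 + s*(8 + 4*s) (v(s, w) = 4 + (12 + 4*(-1) + 4*s)*s = 4 + (12 - 4 + 4*s)*s = 4 + (8 + 4*s)*s = 4 + s*(8 + 4*s))
V(k, T) = 0 (V(k, T) = 4 + 4*(-1)*(2 - 1) = 4 + 4*(-1)*1 = 4 - 4 = 0)
(678*(-1))*V(0, R(1, -3)) = (678*(-1))*0 = -678*0 = 0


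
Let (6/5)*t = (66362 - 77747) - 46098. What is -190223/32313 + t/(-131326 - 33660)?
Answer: -59672516791/10662385236 ≈ -5.5965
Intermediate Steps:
t = -95805/2 (t = 5*((66362 - 77747) - 46098)/6 = 5*(-11385 - 46098)/6 = (5/6)*(-57483) = -95805/2 ≈ -47903.)
-190223/32313 + t/(-131326 - 33660) = -190223/32313 - 95805/(2*(-131326 - 33660)) = -190223*1/32313 - 95805/2/(-164986) = -190223/32313 - 95805/2*(-1/164986) = -190223/32313 + 95805/329972 = -59672516791/10662385236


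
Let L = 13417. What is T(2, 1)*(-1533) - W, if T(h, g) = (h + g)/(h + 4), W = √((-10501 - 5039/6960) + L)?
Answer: -1533/2 - √8826289635/1740 ≈ -820.49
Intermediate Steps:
W = √8826289635/1740 (W = √((-10501 - 5039/6960) + 13417) = √(-73091999/6960 + 13417) = √(20290321/6960) = √8826289635/1740 ≈ 53.993)
T(h, g) = (g + h)/(4 + h)
T(2, 1)*(-1533) - W = ((1 + 2)/(4 + 2))*(-1533) - √8826289635/1740 = (3/6)*(-1533) - √8826289635/1740 = ((⅙)*3)*(-1533) - √8826289635/1740 = (½)*(-1533) - √8826289635/1740 = -1533/2 - √8826289635/1740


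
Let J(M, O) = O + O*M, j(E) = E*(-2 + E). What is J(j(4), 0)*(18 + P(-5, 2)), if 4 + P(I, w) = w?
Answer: 0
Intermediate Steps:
P(I, w) = -4 + w
J(M, O) = O + M*O
J(j(4), 0)*(18 + P(-5, 2)) = (0*(1 + 4*(-2 + 4)))*(18 + (-4 + 2)) = (0*(1 + 4*2))*(18 - 2) = (0*(1 + 8))*16 = (0*9)*16 = 0*16 = 0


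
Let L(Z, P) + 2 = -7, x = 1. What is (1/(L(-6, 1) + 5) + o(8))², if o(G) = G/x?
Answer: 961/16 ≈ 60.063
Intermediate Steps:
L(Z, P) = -9 (L(Z, P) = -2 - 7 = -9)
o(G) = G (o(G) = G/1 = G*1 = G)
(1/(L(-6, 1) + 5) + o(8))² = (1/(-9 + 5) + 8)² = (1/(-4) + 8)² = (-¼ + 8)² = (31/4)² = 961/16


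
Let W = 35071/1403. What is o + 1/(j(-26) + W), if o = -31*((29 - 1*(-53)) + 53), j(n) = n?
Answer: -5889698/1407 ≈ -4186.0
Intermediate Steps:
W = 35071/1403 (W = 35071*(1/1403) = 35071/1403 ≈ 24.997)
o = -4185 (o = -31*((29 + 53) + 53) = -31*(82 + 53) = -31*135 = -4185)
o + 1/(j(-26) + W) = -4185 + 1/(-26 + 35071/1403) = -4185 + 1/(-1407/1403) = -4185 - 1403/1407 = -5889698/1407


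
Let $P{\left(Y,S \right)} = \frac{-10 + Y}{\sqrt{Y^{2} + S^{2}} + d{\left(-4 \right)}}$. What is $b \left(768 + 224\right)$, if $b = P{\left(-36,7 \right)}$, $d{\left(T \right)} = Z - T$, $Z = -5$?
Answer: $- \frac{713}{21} - \frac{713 \sqrt{1345}}{21} \approx -1279.1$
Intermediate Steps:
$d{\left(T \right)} = -5 - T$
$P{\left(Y,S \right)} = \frac{-10 + Y}{-1 + \sqrt{S^{2} + Y^{2}}}$ ($P{\left(Y,S \right)} = \frac{-10 + Y}{\sqrt{Y^{2} + S^{2}} - 1} = \frac{-10 + Y}{\sqrt{S^{2} + Y^{2}} + \left(-5 + 4\right)} = \frac{-10 + Y}{\sqrt{S^{2} + Y^{2}} - 1} = \frac{-10 + Y}{-1 + \sqrt{S^{2} + Y^{2}}}$)
$b = - \frac{46}{-1 + \sqrt{1345}}$ ($b = \frac{-10 - 36}{-1 + \sqrt{7^{2} + \left(-36\right)^{2}}} = \frac{1}{-1 + \sqrt{49 + 1296}} \left(-46\right) = \frac{1}{-1 + \sqrt{1345}} \left(-46\right) = - \frac{46}{-1 + \sqrt{1345}} \approx -1.2894$)
$b \left(768 + 224\right) = \left(- \frac{23}{672} - \frac{23 \sqrt{1345}}{672}\right) \left(768 + 224\right) = \left(- \frac{23}{672} - \frac{23 \sqrt{1345}}{672}\right) 992 = - \frac{713}{21} - \frac{713 \sqrt{1345}}{21}$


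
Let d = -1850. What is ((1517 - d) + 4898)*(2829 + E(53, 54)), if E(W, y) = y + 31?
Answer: 24084210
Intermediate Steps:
E(W, y) = 31 + y
((1517 - d) + 4898)*(2829 + E(53, 54)) = ((1517 - 1*(-1850)) + 4898)*(2829 + (31 + 54)) = ((1517 + 1850) + 4898)*(2829 + 85) = (3367 + 4898)*2914 = 8265*2914 = 24084210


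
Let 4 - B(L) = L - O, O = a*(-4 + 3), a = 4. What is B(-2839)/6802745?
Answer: 17/40735 ≈ 0.00041733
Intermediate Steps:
O = -4 (O = 4*(-4 + 3) = 4*(-1) = -4)
B(L) = -L (B(L) = 4 - (L - 1*(-4)) = 4 - (L + 4) = 4 - (4 + L) = 4 + (-4 - L) = -L)
B(-2839)/6802745 = -1*(-2839)/6802745 = 2839*(1/6802745) = 17/40735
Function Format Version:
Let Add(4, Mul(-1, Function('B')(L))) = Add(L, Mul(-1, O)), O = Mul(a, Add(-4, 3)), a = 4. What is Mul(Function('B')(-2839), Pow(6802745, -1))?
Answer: Rational(17, 40735) ≈ 0.00041733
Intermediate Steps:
O = -4 (O = Mul(4, Add(-4, 3)) = Mul(4, -1) = -4)
Function('B')(L) = Mul(-1, L) (Function('B')(L) = Add(4, Mul(-1, Add(L, Mul(-1, -4)))) = Add(4, Mul(-1, Add(L, 4))) = Add(4, Mul(-1, Add(4, L))) = Add(4, Add(-4, Mul(-1, L))) = Mul(-1, L))
Mul(Function('B')(-2839), Pow(6802745, -1)) = Mul(Mul(-1, -2839), Pow(6802745, -1)) = Mul(2839, Rational(1, 6802745)) = Rational(17, 40735)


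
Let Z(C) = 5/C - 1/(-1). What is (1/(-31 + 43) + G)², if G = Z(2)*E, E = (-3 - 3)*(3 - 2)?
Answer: 63001/144 ≈ 437.51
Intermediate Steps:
Z(C) = 1 + 5/C (Z(C) = 5/C - 1*(-1) = 5/C + 1 = 1 + 5/C)
E = -6 (E = -6*1 = -6)
G = -21 (G = ((5 + 2)/2)*(-6) = ((½)*7)*(-6) = (7/2)*(-6) = -21)
(1/(-31 + 43) + G)² = (1/(-31 + 43) - 21)² = (1/12 - 21)² = (-251/12)² = 63001/144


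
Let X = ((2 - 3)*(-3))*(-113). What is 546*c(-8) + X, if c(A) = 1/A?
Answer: -1629/4 ≈ -407.25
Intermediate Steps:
c(A) = 1/A
X = -339 (X = -1*(-3)*(-113) = 3*(-113) = -339)
546*c(-8) + X = 546/(-8) - 339 = 546*(-⅛) - 339 = -273/4 - 339 = -1629/4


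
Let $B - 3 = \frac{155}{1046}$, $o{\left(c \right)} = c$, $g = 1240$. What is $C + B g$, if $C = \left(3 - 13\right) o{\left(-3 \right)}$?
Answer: $\frac{2057350}{523} \approx 3933.7$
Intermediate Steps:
$B = \frac{3293}{1046}$ ($B = 3 + \frac{155}{1046} = \frac{3293}{1046} \approx 3.1482$)
$C = 30$ ($C = \left(3 - 13\right) \left(-3\right) = \left(-10\right) \left(-3\right) = 30$)
$C + B g = 30 + \frac{3293}{1046} \cdot 1240 = 30 + \frac{2041660}{523} = \frac{2057350}{523}$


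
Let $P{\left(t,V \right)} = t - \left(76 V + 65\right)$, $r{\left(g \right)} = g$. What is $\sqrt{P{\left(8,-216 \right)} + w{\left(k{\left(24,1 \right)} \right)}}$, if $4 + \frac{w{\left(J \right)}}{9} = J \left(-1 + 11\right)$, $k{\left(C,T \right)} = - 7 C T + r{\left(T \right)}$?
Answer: $\sqrt{1293} \approx 35.958$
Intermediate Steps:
$k{\left(C,T \right)} = T - 7 C T$ ($k{\left(C,T \right)} = - 7 C T + T = T - 7 C T$)
$w{\left(J \right)} = -36 + 90 J$ ($w{\left(J \right)} = -36 + 9 J \left(-1 + 11\right) = -36 + 9 J 10 = -36 + 9 \cdot 10 J = -36 + 90 J$)
$P{\left(t,V \right)} = -65 + t - 76 V$ ($P{\left(t,V \right)} = t - \left(65 + 76 V\right) = -65 + t - 76 V$)
$\sqrt{P{\left(8,-216 \right)} + w{\left(k{\left(24,1 \right)} \right)}} = \sqrt{\left(-65 + 8 - -16416\right) + \left(-36 + 90 \cdot 1 \left(1 - 168\right)\right)} = \sqrt{\left(-65 + 8 + 16416\right) + \left(-36 + 90 \cdot 1 \left(1 - 168\right)\right)} = \sqrt{16359 + \left(-36 + 90 \cdot 1 \left(-167\right)\right)} = \sqrt{16359 + \left(-36 + 90 \left(-167\right)\right)} = \sqrt{16359 - 15066} = \sqrt{1293}$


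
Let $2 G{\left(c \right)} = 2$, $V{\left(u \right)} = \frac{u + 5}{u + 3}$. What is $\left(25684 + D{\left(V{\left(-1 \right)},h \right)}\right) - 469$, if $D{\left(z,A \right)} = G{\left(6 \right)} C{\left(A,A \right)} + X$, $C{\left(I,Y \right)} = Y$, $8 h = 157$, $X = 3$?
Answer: $\frac{201901}{8} \approx 25238.0$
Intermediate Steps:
$V{\left(u \right)} = \frac{5 + u}{3 + u}$
$h = \frac{157}{8}$ ($h = \frac{1}{8} \cdot 157 = \frac{157}{8} \approx 19.625$)
$G{\left(c \right)} = 1$ ($G{\left(c \right)} = \frac{1}{2} \cdot 2 = 1$)
$D{\left(z,A \right)} = 3 + A$ ($D{\left(z,A \right)} = 1 A + 3 = A + 3 = 3 + A$)
$\left(25684 + D{\left(V{\left(-1 \right)},h \right)}\right) - 469 = \left(25684 + \left(3 + \frac{157}{8}\right)\right) - 469 = \left(25684 + \frac{181}{8}\right) - 469 = \frac{205653}{8} - 469 = \frac{201901}{8}$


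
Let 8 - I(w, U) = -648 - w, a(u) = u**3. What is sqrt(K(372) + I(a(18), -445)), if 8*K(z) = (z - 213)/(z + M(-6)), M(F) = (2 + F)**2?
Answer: sqrt(3906948734)/776 ≈ 80.548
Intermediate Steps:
I(w, U) = 656 + w (I(w, U) = 8 - (-648 - w) = 8 + (648 + w) = 656 + w)
K(z) = (-213 + z)/(8*(16 + z)) (K(z) = ((z - 213)/(z + (2 - 6)**2))/8 = ((-213 + z)/(z + (-4)**2))/8 = ((-213 + z)/(z + 16))/8 = ((-213 + z)/(16 + z))/8 = (-213 + z)/(8*(16 + z)))
sqrt(K(372) + I(a(18), -445)) = sqrt((-213 + 372)/(8*(16 + 372)) + (656 + 18**3)) = sqrt((1/8)*159/388 + (656 + 5832)) = sqrt((1/8)*(1/388)*159 + 6488) = sqrt(159/3104 + 6488) = sqrt(20138911/3104) = sqrt(3906948734)/776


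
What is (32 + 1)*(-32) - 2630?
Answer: -3686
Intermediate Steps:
(32 + 1)*(-32) - 2630 = 33*(-32) - 2630 = -1056 - 2630 = -3686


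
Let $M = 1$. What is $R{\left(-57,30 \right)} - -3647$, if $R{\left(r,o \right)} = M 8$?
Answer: $3655$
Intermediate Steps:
$R{\left(r,o \right)} = 8$ ($R{\left(r,o \right)} = 1 \cdot 8 = 8$)
$R{\left(-57,30 \right)} - -3647 = 8 - -3647 = 8 + 3647 = 3655$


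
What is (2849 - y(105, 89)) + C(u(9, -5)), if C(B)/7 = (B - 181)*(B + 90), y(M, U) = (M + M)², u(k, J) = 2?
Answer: -156527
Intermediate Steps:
y(M, U) = 4*M² (y(M, U) = (2*M)² = 4*M²)
C(B) = 7*(-181 + B)*(90 + B) (C(B) = 7*((B - 181)*(B + 90)) = 7*((-181 + B)*(90 + B)) = 7*(-181 + B)*(90 + B))
(2849 - y(105, 89)) + C(u(9, -5)) = (2849 - 4*105²) + (-114030 - 637*2 + 7*2²) = (2849 - 4*11025) + (-114030 - 1274 + 7*4) = (2849 - 1*44100) + (-114030 - 1274 + 28) = (2849 - 44100) - 115276 = -41251 - 115276 = -156527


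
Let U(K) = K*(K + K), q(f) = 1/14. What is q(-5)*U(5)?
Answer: 25/7 ≈ 3.5714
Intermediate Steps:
q(f) = 1/14
U(K) = 2*K**2 (U(K) = K*(2*K) = 2*K**2)
q(-5)*U(5) = (2*5**2)/14 = (2*25)/14 = (1/14)*50 = 25/7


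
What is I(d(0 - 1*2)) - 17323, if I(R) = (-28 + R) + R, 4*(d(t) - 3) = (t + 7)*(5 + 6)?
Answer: -34635/2 ≈ -17318.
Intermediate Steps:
d(t) = 89/4 + 11*t/4 (d(t) = 3 + ((t + 7)*(5 + 6))/4 = 3 + ((7 + t)*11)/4 = 3 + (77 + 11*t)/4 = 3 + (77/4 + 11*t/4) = 89/4 + 11*t/4)
I(R) = -28 + 2*R
I(d(0 - 1*2)) - 17323 = (-28 + 2*(89/4 + 11*(0 - 1*2)/4)) - 17323 = (-28 + 2*(89/4 + 11*(0 - 2)/4)) - 17323 = (-28 + 2*(89/4 + (11/4)*(-2))) - 17323 = (-28 + 2*(89/4 - 11/2)) - 17323 = (-28 + 2*(67/4)) - 17323 = (-28 + 67/2) - 17323 = 11/2 - 17323 = -34635/2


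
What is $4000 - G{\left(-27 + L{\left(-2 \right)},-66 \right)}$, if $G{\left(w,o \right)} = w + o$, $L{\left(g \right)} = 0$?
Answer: $4093$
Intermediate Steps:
$G{\left(w,o \right)} = o + w$
$4000 - G{\left(-27 + L{\left(-2 \right)},-66 \right)} = 4000 - \left(-66 + \left(-27 + 0\right)\right) = 4000 - \left(-66 - 27\right) = 4000 - -93 = 4000 + 93 = 4093$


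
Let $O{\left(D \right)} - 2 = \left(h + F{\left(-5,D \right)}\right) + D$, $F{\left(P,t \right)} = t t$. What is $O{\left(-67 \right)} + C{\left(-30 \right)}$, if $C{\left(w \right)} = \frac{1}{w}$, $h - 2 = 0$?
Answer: $\frac{132779}{30} \approx 4426.0$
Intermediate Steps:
$h = 2$ ($h = 2 + 0 = 2$)
$F{\left(P,t \right)} = t^{2}$
$O{\left(D \right)} = 4 + D + D^{2}$ ($O{\left(D \right)} = 2 + \left(\left(2 + D^{2}\right) + D\right) = 2 + \left(2 + D + D^{2}\right) = 4 + D + D^{2}$)
$O{\left(-67 \right)} + C{\left(-30 \right)} = \left(4 - 67 + \left(-67\right)^{2}\right) + \frac{1}{-30} = \left(4 - 67 + 4489\right) - \frac{1}{30} = 4426 - \frac{1}{30} = \frac{132779}{30}$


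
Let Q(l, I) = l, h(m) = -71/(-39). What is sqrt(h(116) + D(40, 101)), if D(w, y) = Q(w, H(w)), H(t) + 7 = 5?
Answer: sqrt(63609)/39 ≈ 6.4669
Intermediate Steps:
H(t) = -2 (H(t) = -7 + 5 = -2)
h(m) = 71/39 (h(m) = -71*(-1/39) = 71/39)
D(w, y) = w
sqrt(h(116) + D(40, 101)) = sqrt(71/39 + 40) = sqrt(1631/39) = sqrt(63609)/39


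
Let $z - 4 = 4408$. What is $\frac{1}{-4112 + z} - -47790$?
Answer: $\frac{14337001}{300} \approx 47790.0$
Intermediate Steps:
$z = 4412$ ($z = 4 + 4408 = 4412$)
$\frac{1}{-4112 + z} - -47790 = \frac{1}{-4112 + 4412} - -47790 = \frac{1}{300} + 47790 = \frac{14337001}{300}$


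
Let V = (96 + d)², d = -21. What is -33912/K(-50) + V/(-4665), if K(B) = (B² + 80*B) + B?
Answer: 4982691/241025 ≈ 20.673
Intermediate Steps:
K(B) = B² + 81*B
V = 5625 (V = (96 - 21)² = 75² = 5625)
-33912/K(-50) + V/(-4665) = -33912*(-1/(50*(81 - 50))) + 5625/(-4665) = -33912/((-50*31)) + 5625*(-1/4665) = -33912/(-1550) - 375/311 = -33912*(-1/1550) - 375/311 = 16956/775 - 375/311 = 4982691/241025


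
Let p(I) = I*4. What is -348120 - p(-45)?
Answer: -347940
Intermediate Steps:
p(I) = 4*I
-348120 - p(-45) = -348120 - 4*(-45) = -348120 - 1*(-180) = -348120 + 180 = -347940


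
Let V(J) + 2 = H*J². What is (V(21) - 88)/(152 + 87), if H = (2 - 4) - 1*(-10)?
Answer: 3438/239 ≈ 14.385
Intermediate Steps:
H = 8 (H = -2 + 10 = 8)
V(J) = -2 + 8*J²
(V(21) - 88)/(152 + 87) = ((-2 + 8*21²) - 88)/(152 + 87) = ((-2 + 8*441) - 88)/239 = ((-2 + 3528) - 88)*(1/239) = (3526 - 88)*(1/239) = 3438*(1/239) = 3438/239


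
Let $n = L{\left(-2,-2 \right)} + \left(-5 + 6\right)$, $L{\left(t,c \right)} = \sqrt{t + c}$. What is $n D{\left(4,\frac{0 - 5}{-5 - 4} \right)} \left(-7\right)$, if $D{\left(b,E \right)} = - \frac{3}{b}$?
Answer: $\frac{21}{4} + \frac{21 i}{2} \approx 5.25 + 10.5 i$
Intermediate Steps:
$L{\left(t,c \right)} = \sqrt{c + t}$
$n = 1 + 2 i$ ($n = \sqrt{-2 - 2} + \left(-5 + 6\right) = \sqrt{-4} + 1 = 2 i + 1 = 1 + 2 i \approx 1.0 + 2.0 i$)
$n D{\left(4,\frac{0 - 5}{-5 - 4} \right)} \left(-7\right) = \left(1 + 2 i\right) \left(- \frac{3}{4}\right) \left(-7\right) = \left(- \frac{3}{4} - \frac{3 i}{2}\right) \left(-7\right) = \frac{21}{4} + \frac{21 i}{2}$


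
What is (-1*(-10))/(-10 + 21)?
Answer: 10/11 ≈ 0.90909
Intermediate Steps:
(-1*(-10))/(-10 + 21) = 10/11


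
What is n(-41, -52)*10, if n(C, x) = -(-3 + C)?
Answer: 440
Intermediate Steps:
n(C, x) = 3 - C
n(-41, -52)*10 = (3 - 1*(-41))*10 = (3 + 41)*10 = 44*10 = 440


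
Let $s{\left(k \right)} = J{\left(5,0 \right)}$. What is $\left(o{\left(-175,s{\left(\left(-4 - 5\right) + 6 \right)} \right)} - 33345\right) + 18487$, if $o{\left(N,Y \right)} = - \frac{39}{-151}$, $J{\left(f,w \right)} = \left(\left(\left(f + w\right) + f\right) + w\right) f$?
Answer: $- \frac{2243519}{151} \approx -14858.0$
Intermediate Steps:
$J{\left(f,w \right)} = f \left(2 f + 2 w\right)$ ($J{\left(f,w \right)} = \left(\left(w + 2 f\right) + w\right) f = \left(2 f + 2 w\right) f = f \left(2 f + 2 w\right)$)
$s{\left(k \right)} = 50$ ($s{\left(k \right)} = 2 \cdot 5 \left(5 + 0\right) = 2 \cdot 5 \cdot 5 = 50$)
$o{\left(N,Y \right)} = \frac{39}{151}$ ($o{\left(N,Y \right)} = \left(-39\right) \left(- \frac{1}{151}\right) = \frac{39}{151}$)
$\left(o{\left(-175,s{\left(\left(-4 - 5\right) + 6 \right)} \right)} - 33345\right) + 18487 = \left(\frac{39}{151} - 33345\right) + 18487 = - \frac{5035056}{151} + 18487 = - \frac{2243519}{151}$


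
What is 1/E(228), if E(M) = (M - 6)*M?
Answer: 1/50616 ≈ 1.9757e-5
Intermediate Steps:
E(M) = M*(-6 + M) (E(M) = (-6 + M)*M = M*(-6 + M))
1/E(228) = 1/(228*(-6 + 228)) = 1/(228*222) = 1/50616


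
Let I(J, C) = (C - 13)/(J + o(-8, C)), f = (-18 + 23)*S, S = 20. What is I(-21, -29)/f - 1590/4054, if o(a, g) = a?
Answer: -1110183/2939150 ≈ -0.37772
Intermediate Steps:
f = 100 (f = (-18 + 23)*20 = 5*20 = 100)
I(J, C) = (-13 + C)/(-8 + J) (I(J, C) = (C - 13)/(J - 8) = (-13 + C)/(-8 + J))
I(-21, -29)/f - 1590/4054 = ((-13 - 29)/(-8 - 21))/100 - 1590/4054 = (-42/(-29))*(1/100) - 1590*1/4054 = -1/29*(-42)*(1/100) - 795/2027 = (42/29)*(1/100) - 795/2027 = 21/1450 - 795/2027 = -1110183/2939150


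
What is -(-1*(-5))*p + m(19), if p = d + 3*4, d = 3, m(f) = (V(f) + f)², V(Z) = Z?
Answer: 1369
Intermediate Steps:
m(f) = 4*f² (m(f) = (f + f)² = (2*f)² = 4*f²)
p = 15 (p = 3 + 3*4 = 3 + 12 = 15)
-(-1*(-5))*p + m(19) = -(-1*(-5))*15 + 4*19² = -5*15 + 4*361 = -1*75 + 1444 = -75 + 1444 = 1369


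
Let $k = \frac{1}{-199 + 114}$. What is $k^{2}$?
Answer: $\frac{1}{7225} \approx 0.00013841$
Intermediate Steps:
$k = - \frac{1}{85}$ ($k = \frac{1}{-85} = - \frac{1}{85} \approx -0.011765$)
$k^{2} = \left(- \frac{1}{85}\right)^{2} = \frac{1}{7225}$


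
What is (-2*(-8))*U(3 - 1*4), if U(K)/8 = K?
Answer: -128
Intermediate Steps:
U(K) = 8*K
(-2*(-8))*U(3 - 1*4) = (-2*(-8))*(8*(3 - 1*4)) = 16*(8*(3 - 4)) = 16*(8*(-1)) = 16*(-8) = -128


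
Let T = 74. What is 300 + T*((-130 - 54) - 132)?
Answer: -23084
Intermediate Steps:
300 + T*((-130 - 54) - 132) = 300 + 74*((-130 - 54) - 132) = 300 + 74*(-184 - 132) = 300 + 74*(-316) = 300 - 23384 = -23084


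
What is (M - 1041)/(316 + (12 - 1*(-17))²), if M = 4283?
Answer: 3242/1157 ≈ 2.8021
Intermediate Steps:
(M - 1041)/(316 + (12 - 1*(-17))²) = (4283 - 1041)/(316 + (12 - 1*(-17))²) = 3242/(316 + (12 + 17)²) = 3242/(316 + 29²) = 3242/(316 + 841) = 3242/1157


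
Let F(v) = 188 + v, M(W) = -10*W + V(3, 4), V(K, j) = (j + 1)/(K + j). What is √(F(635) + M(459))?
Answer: 26*I*√273/7 ≈ 61.37*I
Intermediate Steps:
V(K, j) = (1 + j)/(K + j)
M(W) = 5/7 - 10*W (M(W) = -10*W + (1 + 4)/(3 + 4) = -10*W + 5/7 = 5/7 - 10*W)
√(F(635) + M(459)) = √((188 + 635) + (5/7 - 10*459)) = √(823 + (5/7 - 4590)) = √(823 - 32125/7) = √(-26364/7) = 26*I*√273/7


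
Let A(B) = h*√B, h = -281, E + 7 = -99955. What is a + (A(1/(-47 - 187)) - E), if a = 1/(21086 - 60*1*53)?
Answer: 1789919573/17906 - 281*I*√26/78 ≈ 99962.0 - 18.37*I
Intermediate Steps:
E = -99962 (E = -7 - 99955 = -99962)
A(B) = -281*√B
a = 1/17906 (a = 1/(21086 - 60*53) = 1/(21086 - 3180) = 1/17906 ≈ 5.5847e-5)
a + (A(1/(-47 - 187)) - E) = 1/17906 + (-281*I*√26/78 - 1*(-99962)) = 1/17906 + (-281*I*√26/78 + 99962) = 1/17906 + (99962 - 281*I*√26/78) = 1789919573/17906 - 281*I*√26/78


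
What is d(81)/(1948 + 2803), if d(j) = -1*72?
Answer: -72/4751 ≈ -0.015155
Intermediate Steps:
d(j) = -72
d(81)/(1948 + 2803) = -72/(1948 + 2803) = -72/4751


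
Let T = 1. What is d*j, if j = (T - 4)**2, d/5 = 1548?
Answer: 69660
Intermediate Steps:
d = 7740 (d = 5*1548 = 7740)
j = 9 (j = (1 - 4)**2 = (-3)**2 = 9)
d*j = 7740*9 = 69660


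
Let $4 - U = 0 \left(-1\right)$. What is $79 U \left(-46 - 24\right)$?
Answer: $-22120$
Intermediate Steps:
$U = 4$ ($U = 4 - 0 \left(-1\right) = 4 - 0 = 4 + 0 = 4$)
$79 U \left(-46 - 24\right) = 79 \cdot 4 \left(-46 - 24\right) = 316 \left(-46 - 24\right) = 316 \left(-70\right) = -22120$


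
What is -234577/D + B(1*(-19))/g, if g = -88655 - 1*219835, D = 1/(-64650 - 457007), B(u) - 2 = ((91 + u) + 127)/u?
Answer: 102463012114742393/837330 ≈ 1.2237e+11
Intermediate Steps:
B(u) = 2 + (218 + u)/u (B(u) = 2 + ((91 + u) + 127)/u = 2 + (218 + u)/u)
D = -1/521657 (D = 1/(-521657) = -1/521657 ≈ -1.9170e-6)
g = -308490 (g = -88655 - 219835 = -308490)
-234577/D + B(1*(-19))/g = -234577/(-1/521657) + (3 + 218/((1*(-19))))/(-308490) = -234577*(-521657) + (3 + 218/(-19))*(-1/308490) = 122368734089 + (3 + 218*(-1/19))*(-1/308490) = 122368734089 + (3 - 218/19)*(-1/308490) = 122368734089 - 161/19*(-1/308490) = 122368734089 + 23/837330 = 102463012114742393/837330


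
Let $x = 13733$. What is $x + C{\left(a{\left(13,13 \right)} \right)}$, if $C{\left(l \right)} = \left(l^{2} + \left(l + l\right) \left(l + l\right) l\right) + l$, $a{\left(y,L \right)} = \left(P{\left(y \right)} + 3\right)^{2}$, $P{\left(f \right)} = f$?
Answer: $67188389$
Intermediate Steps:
$a{\left(y,L \right)} = \left(3 + y\right)^{2}$ ($a{\left(y,L \right)} = \left(y + 3\right)^{2} = \left(3 + y\right)^{2}$)
$C{\left(l \right)} = l + l^{2} + 4 l^{3}$ ($C{\left(l \right)} = \left(l^{2} + 2 l 2 l l\right) + l = \left(l^{2} + 4 l^{2} l\right) + l = \left(l^{2} + 4 l^{3}\right) + l = l + l^{2} + 4 l^{3}$)
$x + C{\left(a{\left(13,13 \right)} \right)} = 13733 + \left(3 + 13\right)^{2} \left(1 + \left(3 + 13\right)^{2} + 4 \left(\left(3 + 13\right)^{2}\right)^{2}\right) = 13733 + 16^{2} \left(1 + 16^{2} + 4 \left(16^{2}\right)^{2}\right) = 13733 + 256 \left(1 + 256 + 4 \cdot 256^{2}\right) = 13733 + 256 \left(1 + 256 + 4 \cdot 65536\right) = 13733 + 256 \left(1 + 256 + 262144\right) = 13733 + 256 \cdot 262401 = 13733 + 67174656 = 67188389$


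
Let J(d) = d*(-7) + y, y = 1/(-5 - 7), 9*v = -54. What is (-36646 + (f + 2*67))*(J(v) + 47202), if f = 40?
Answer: -5169240386/3 ≈ -1.7231e+9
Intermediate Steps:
v = -6 (v = (⅑)*(-54) = -6)
y = -1/12 (y = 1/(-12) = -1/12 ≈ -0.083333)
J(d) = -1/12 - 7*d (J(d) = d*(-7) - 1/12 = -7*d - 1/12 = -1/12 - 7*d)
(-36646 + (f + 2*67))*(J(v) + 47202) = (-36646 + (40 + 2*67))*((-1/12 - 7*(-6)) + 47202) = (-36646 + (40 + 134))*((-1/12 + 42) + 47202) = (-36646 + 174)*(503/12 + 47202) = -36472*566927/12 = -5169240386/3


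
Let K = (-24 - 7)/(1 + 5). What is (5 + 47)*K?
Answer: -806/3 ≈ -268.67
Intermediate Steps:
K = -31/6 ≈ -5.1667
(5 + 47)*K = (5 + 47)*(-31/6) = 52*(-31/6) = -806/3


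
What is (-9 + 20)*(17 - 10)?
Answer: 77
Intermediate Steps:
(-9 + 20)*(17 - 10) = 11*7 = 77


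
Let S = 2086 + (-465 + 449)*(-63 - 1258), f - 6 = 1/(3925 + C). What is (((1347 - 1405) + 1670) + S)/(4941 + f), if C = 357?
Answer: 106339188/21183055 ≈ 5.0200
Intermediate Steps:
f = 25693/4282 (f = 6 + 1/(3925 + 357) = 6 + 1/4282 = 25693/4282 ≈ 6.0002)
S = 23222 (S = 2086 - 16*(-1321) = 2086 + 21136 = 23222)
(((1347 - 1405) + 1670) + S)/(4941 + f) = (((1347 - 1405) + 1670) + 23222)/(4941 + 25693/4282) = ((-58 + 1670) + 23222)/(21183055/4282) = (1612 + 23222)*(4282/21183055) = 24834*(4282/21183055) = 106339188/21183055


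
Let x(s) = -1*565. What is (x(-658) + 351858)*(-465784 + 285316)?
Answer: -63397145124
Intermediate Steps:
x(s) = -565
(x(-658) + 351858)*(-465784 + 285316) = (-565 + 351858)*(-465784 + 285316) = 351293*(-180468) = -63397145124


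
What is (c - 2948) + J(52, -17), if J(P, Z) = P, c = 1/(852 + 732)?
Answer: -4587263/1584 ≈ -2896.0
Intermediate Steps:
c = 1/1584 ≈ 0.00063131
(c - 2948) + J(52, -17) = (1/1584 - 2948) + 52 = -4669631/1584 + 52 = -4587263/1584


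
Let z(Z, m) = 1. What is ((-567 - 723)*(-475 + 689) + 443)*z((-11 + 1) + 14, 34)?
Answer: -275617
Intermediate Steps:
((-567 - 723)*(-475 + 689) + 443)*z((-11 + 1) + 14, 34) = ((-567 - 723)*(-475 + 689) + 443)*1 = (-1290*214 + 443)*1 = (-276060 + 443)*1 = -275617*1 = -275617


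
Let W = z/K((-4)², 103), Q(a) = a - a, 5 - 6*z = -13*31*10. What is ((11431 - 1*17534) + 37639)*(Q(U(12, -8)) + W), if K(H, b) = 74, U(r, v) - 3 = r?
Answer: 10603980/37 ≈ 2.8659e+5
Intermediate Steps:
z = 1345/2 (z = ⅚ - (-13*31)*10/6 = ⅚ - (-403)*10/6 = ⅚ - ⅙*(-4030) = ⅚ + 2015/3 = 1345/2 ≈ 672.50)
U(r, v) = 3 + r
Q(a) = 0
W = 1345/148 (W = (1345/2)/74 = (1345/2)*(1/74) = 1345/148 ≈ 9.0878)
((11431 - 1*17534) + 37639)*(Q(U(12, -8)) + W) = ((11431 - 1*17534) + 37639)*(0 + 1345/148) = ((11431 - 17534) + 37639)*(1345/148) = (-6103 + 37639)*(1345/148) = 31536*(1345/148) = 10603980/37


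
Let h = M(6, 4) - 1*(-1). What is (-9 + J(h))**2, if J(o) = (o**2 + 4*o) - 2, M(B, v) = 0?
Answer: 36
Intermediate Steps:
h = 1 (h = 0 - 1*(-1) = 0 + 1 = 1)
J(o) = -2 + o**2 + 4*o
(-9 + J(h))**2 = (-9 + (-2 + 1**2 + 4*1))**2 = (-9 + (-2 + 1 + 4))**2 = (-9 + 3)**2 = (-6)**2 = 36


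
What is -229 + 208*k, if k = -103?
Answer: -21653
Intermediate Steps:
-229 + 208*k = -229 + 208*(-103) = -229 - 21424 = -21653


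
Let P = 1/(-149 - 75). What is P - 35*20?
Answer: -156801/224 ≈ -700.00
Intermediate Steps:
P = -1/224 (P = 1/(-224) = -1/224 ≈ -0.0044643)
P - 35*20 = -1/224 - 35*20 = -1/224 - 700 = -156801/224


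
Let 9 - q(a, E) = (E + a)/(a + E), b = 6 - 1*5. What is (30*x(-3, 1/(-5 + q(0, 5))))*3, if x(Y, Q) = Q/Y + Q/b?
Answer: 20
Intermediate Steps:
b = 1 (b = 6 - 5 = 1)
q(a, E) = 8 (q(a, E) = 9 - (E + a)/(a + E) = 9 - (E + a)/(E + a) = 9 - 1*1 = 9 - 1 = 8)
x(Y, Q) = Q + Q/Y (x(Y, Q) = Q/Y + Q/1 = Q/Y + Q*1 = Q/Y + Q = Q + Q/Y)
(30*x(-3, 1/(-5 + q(0, 5))))*3 = (30*(1/(-5 + 8) + 1/((-5 + 8)*(-3))))*3 = (30*(1/3 - ⅓/3))*3 = (30*(⅓ + (⅓)*(-⅓)))*3 = (30*(⅓ - ⅑))*3 = (30*(2/9))*3 = (20/3)*3 = 20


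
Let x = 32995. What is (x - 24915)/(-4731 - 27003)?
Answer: -4040/15867 ≈ -0.25462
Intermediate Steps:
(x - 24915)/(-4731 - 27003) = (32995 - 24915)/(-4731 - 27003) = 8080/(-31734) = 8080*(-1/31734) = -4040/15867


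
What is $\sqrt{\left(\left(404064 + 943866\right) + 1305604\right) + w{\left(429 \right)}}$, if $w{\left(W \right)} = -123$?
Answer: $\sqrt{2653411} \approx 1628.9$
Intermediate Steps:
$\sqrt{\left(\left(404064 + 943866\right) + 1305604\right) + w{\left(429 \right)}} = \sqrt{\left(\left(404064 + 943866\right) + 1305604\right) - 123} = \sqrt{\left(1347930 + 1305604\right) - 123} = \sqrt{2653534 - 123} = \sqrt{2653411}$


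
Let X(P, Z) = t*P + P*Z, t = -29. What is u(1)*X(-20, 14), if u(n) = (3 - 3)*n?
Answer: 0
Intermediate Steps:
X(P, Z) = -29*P + P*Z
u(n) = 0 (u(n) = 0*n = 0)
u(1)*X(-20, 14) = 0*(-20*(-29 + 14)) = 0*(-20*(-15)) = 0*300 = 0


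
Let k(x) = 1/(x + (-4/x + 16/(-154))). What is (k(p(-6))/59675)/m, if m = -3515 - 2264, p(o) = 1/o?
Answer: -6/49100262175 ≈ -1.2220e-10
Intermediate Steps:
m = -5779
k(x) = 1/(-8/77 + x - 4/x) (k(x) = 1/(x + (-4/x + 16*(-1/154))) = 1/(x + (-4/x - 8/77)) = 1/(x + (-8/77 - 4/x)) = 1/(-8/77 + x - 4/x))
(k(p(-6))/59675)/m = ((77/(-6*(-308 - 8/(-6) + 77*(1/(-6))²)))/59675)/(-5779) = ((77*(-⅙)/(-308 - 8*(-⅙) + 77*(-⅙)²))*(1/59675))*(-1/5779) = ((77*(-⅙)/(-308 + 4/3 + 77*(1/36)))*(1/59675))*(-1/5779) = ((77*(-⅙)/(-308 + 4/3 + 77/36))*(1/59675))*(-1/5779) = ((77*(-⅙)/(-10963/36))*(1/59675))*(-1/5779) = ((77*(-⅙)*(-36/10963))*(1/59675))*(-1/5779) = ((462/10963)*(1/59675))*(-1/5779) = (6/8496325)*(-1/5779) = -6/49100262175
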